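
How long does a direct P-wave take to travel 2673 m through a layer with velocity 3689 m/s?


t = x / V
= 2673 / 3689
= 0.7246 s

0.7246


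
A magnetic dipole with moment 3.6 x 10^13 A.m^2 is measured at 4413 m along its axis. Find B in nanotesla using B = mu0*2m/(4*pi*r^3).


m = 3.6 x 10^13 = 36000000000000 A.m^2
2m = 72000000000000 A.m^2
r^3 = 4413^3 = 85941272997
B = (4pi*10^-7) * 72000000000000 / (4*pi * 85941272997) * 1e9
= 90477868.423386 / 1079969887550.12 * 1e9
= 83778.14 nT

83778.14


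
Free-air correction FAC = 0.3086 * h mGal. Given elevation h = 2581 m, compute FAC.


FAC = 0.3086 * h
= 0.3086 * 2581
= 796.4966 mGal

796.4966


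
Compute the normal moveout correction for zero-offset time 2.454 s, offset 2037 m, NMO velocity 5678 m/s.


x/Vnmo = 2037/5678 = 0.358753
(x/Vnmo)^2 = 0.128704
t0^2 = 6.022116
sqrt(6.022116 + 0.128704) = 2.480085
dt = 2.480085 - 2.454 = 0.026085

0.026085


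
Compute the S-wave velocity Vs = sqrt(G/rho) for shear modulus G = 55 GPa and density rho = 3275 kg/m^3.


Convert G to Pa: G = 55e9 Pa
Compute G/rho = 55e9 / 3275 = 16793893.1298
Vs = sqrt(16793893.1298) = 4098.04 m/s

4098.04


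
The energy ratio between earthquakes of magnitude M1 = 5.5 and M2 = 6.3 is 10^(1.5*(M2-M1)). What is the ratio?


M2 - M1 = 6.3 - 5.5 = 0.8
1.5 * 0.8 = 1.2
ratio = 10^1.2 = 15.85

15.85


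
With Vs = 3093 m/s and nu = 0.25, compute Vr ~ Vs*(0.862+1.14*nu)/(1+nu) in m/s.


Numerator factor = 0.862 + 1.14*0.25 = 1.147
Denominator = 1 + 0.25 = 1.25
Vr = 3093 * 1.147 / 1.25 = 2838.14 m/s

2838.14


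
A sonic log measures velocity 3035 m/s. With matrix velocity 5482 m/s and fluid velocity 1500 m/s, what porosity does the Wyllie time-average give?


1/V - 1/Vm = 1/3035 - 1/5482 = 0.00014707
1/Vf - 1/Vm = 1/1500 - 1/5482 = 0.00048425
phi = 0.00014707 / 0.00048425 = 0.3037

0.3037


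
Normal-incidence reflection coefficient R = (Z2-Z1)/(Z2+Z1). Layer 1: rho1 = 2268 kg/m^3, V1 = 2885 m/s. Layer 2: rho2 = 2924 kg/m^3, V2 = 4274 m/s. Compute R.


Z1 = 2268 * 2885 = 6543180
Z2 = 2924 * 4274 = 12497176
R = (12497176 - 6543180) / (12497176 + 6543180) = 5953996 / 19040356 = 0.3127

0.3127


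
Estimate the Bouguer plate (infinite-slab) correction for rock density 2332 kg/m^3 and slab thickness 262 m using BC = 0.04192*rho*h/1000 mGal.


BC = 0.04192 * rho * h / 1000
= 0.04192 * 2332 * 262 / 1000
= 25.6124 mGal

25.6124


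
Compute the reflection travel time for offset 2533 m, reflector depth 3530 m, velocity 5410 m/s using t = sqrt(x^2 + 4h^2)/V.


x^2 + 4h^2 = 2533^2 + 4*3530^2 = 6416089 + 49843600 = 56259689
sqrt(56259689) = 7500.6459
t = 7500.6459 / 5410 = 1.3864 s

1.3864


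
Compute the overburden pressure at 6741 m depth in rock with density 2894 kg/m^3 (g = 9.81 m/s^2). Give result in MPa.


P = rho * g * z / 1e6
= 2894 * 9.81 * 6741 / 1e6
= 191377933.74 / 1e6
= 191.3779 MPa

191.3779


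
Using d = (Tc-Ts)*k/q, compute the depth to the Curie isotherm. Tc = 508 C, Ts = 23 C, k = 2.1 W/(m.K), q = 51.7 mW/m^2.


T_Curie - T_surf = 508 - 23 = 485 C
Convert q to W/m^2: 51.7 mW/m^2 = 0.0517 W/m^2
d = 485 * 2.1 / 0.0517 = 19700.19 m

19700.19


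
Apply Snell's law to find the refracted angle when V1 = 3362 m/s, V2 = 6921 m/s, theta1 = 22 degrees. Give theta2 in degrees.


sin(theta1) = sin(22 deg) = 0.374607
sin(theta2) = V2/V1 * sin(theta1) = 6921/3362 * 0.374607 = 0.771164
theta2 = arcsin(0.771164) = 50.4585 degrees

50.4585


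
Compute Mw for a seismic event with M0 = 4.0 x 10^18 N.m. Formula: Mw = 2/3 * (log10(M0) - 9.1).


log10(M0) = log10(4.0 x 10^18) = 18.6021
Mw = 2/3 * (18.6021 - 9.1)
= 2/3 * 9.5021
= 6.33

6.33


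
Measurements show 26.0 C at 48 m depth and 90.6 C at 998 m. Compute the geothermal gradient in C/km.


dT = 90.6 - 26.0 = 64.6 C
dz = 998 - 48 = 950 m
gradient = dT/dz * 1000 = 64.6/950 * 1000 = 68.0 C/km

68.0


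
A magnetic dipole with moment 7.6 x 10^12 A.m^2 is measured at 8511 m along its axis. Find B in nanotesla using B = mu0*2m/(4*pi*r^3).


m = 7.6 x 10^12 = 7600000000000 A.m^2
2m = 15200000000000 A.m^2
r^3 = 8511^3 = 616512336831
B = (4pi*10^-7) * 15200000000000 / (4*pi * 616512336831) * 1e9
= 19100883.333826 / 7747322512942.98 * 1e9
= 2465.4819 nT

2465.4819


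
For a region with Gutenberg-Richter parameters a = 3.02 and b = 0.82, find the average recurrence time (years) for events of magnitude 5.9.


log10(N) = 3.02 - 0.82*5.9 = -1.818
N = 10^-1.818 = 0.015205
T = 1/N = 1/0.015205 = 65.7658 years

65.7658


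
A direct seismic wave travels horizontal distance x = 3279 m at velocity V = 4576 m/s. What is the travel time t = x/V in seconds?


t = x / V
= 3279 / 4576
= 0.7166 s

0.7166


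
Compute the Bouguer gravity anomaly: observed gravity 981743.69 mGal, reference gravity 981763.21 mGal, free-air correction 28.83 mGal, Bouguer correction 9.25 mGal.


BA = g_obs - g_ref + FAC - BC
= 981743.69 - 981763.21 + 28.83 - 9.25
= 0.06 mGal

0.06


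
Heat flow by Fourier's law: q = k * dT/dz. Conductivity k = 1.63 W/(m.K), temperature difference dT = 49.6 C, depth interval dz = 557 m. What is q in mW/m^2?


q = k * dT / dz * 1000
= 1.63 * 49.6 / 557 * 1000
= 0.145149 * 1000
= 145.149 mW/m^2

145.149


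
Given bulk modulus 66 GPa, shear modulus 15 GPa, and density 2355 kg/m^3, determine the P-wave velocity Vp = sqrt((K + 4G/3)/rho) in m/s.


First compute the effective modulus:
K + 4G/3 = 66e9 + 4*15e9/3 = 86000000000.0 Pa
Then divide by density:
86000000000.0 / 2355 = 36518046.7091 Pa/(kg/m^3)
Take the square root:
Vp = sqrt(36518046.7091) = 6043.02 m/s

6043.02


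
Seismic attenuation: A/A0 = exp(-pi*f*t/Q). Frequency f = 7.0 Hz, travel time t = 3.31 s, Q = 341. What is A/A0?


pi*f*t/Q = pi*7.0*3.31/341 = 0.213462
A/A0 = exp(-0.213462) = 0.807782

0.807782


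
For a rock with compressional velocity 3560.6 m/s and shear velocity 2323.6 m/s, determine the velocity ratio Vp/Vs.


Vp/Vs = 3560.6 / 2323.6
= 1.5324

1.5324


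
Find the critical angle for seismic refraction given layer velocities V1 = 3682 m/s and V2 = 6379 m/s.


V1/V2 = 3682/6379 = 0.577206
theta_c = arcsin(0.577206) = 35.2543 degrees

35.2543


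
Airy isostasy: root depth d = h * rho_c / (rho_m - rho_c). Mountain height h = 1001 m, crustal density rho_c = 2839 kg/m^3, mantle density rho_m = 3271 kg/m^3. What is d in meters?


rho_m - rho_c = 3271 - 2839 = 432
d = 1001 * 2839 / 432
= 2841839 / 432
= 6578.33 m

6578.33


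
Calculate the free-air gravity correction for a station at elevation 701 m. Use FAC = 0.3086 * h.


FAC = 0.3086 * h
= 0.3086 * 701
= 216.3286 mGal

216.3286


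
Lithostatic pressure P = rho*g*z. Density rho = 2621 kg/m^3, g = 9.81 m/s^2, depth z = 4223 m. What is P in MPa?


P = rho * g * z / 1e6
= 2621 * 9.81 * 4223 / 1e6
= 108581818.23 / 1e6
= 108.5818 MPa

108.5818


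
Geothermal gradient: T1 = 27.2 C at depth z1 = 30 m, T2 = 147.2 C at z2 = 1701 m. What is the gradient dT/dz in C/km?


dT = 147.2 - 27.2 = 120.0 C
dz = 1701 - 30 = 1671 m
gradient = dT/dz * 1000 = 120.0/1671 * 1000 = 71.8133 C/km

71.8133


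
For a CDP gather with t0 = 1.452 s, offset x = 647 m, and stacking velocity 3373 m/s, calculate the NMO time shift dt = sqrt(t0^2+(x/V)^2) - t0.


x/Vnmo = 647/3373 = 0.191817
(x/Vnmo)^2 = 0.036794
t0^2 = 2.108304
sqrt(2.108304 + 0.036794) = 1.464615
dt = 1.464615 - 1.452 = 0.012615

0.012615


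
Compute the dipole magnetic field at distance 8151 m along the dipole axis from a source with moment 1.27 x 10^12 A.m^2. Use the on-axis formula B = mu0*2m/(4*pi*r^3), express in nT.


m = 1.27 x 10^12 = 1270000000000 A.m^2
2m = 2540000000000 A.m^2
r^3 = 8151^3 = 541542666951
B = (4pi*10^-7) * 2540000000000 / (4*pi * 541542666951) * 1e9
= 3191858.136047 / 6805225856394.74 * 1e9
= 469.0304 nT

469.0304


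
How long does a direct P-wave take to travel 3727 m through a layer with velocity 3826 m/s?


t = x / V
= 3727 / 3826
= 0.9741 s

0.9741


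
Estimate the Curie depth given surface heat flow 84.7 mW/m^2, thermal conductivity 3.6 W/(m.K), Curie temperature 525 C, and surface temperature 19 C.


T_Curie - T_surf = 525 - 19 = 506 C
Convert q to W/m^2: 84.7 mW/m^2 = 0.0847 W/m^2
d = 506 * 3.6 / 0.0847 = 21506.49 m

21506.49


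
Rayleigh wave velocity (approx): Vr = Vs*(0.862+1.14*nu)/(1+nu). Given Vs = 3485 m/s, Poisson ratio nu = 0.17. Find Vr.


Numerator factor = 0.862 + 1.14*0.17 = 1.0558
Denominator = 1 + 0.17 = 1.17
Vr = 3485 * 1.0558 / 1.17 = 3144.84 m/s

3144.84


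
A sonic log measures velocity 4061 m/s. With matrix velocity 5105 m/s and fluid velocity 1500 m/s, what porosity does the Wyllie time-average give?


1/V - 1/Vm = 1/4061 - 1/5105 = 5.036e-05
1/Vf - 1/Vm = 1/1500 - 1/5105 = 0.00047078
phi = 5.036e-05 / 0.00047078 = 0.107

0.107


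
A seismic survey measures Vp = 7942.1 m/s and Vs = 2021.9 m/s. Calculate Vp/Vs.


Vp/Vs = 7942.1 / 2021.9
= 3.928

3.928


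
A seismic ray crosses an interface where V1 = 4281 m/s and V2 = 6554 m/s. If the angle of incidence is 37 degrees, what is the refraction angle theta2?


sin(theta1) = sin(37 deg) = 0.601815
sin(theta2) = V2/V1 * sin(theta1) = 6554/4281 * 0.601815 = 0.921349
theta2 = arcsin(0.921349) = 67.1241 degrees

67.1241


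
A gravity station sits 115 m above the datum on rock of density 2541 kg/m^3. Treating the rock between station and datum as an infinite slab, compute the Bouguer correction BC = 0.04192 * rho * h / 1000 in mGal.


BC = 0.04192 * rho * h / 1000
= 0.04192 * 2541 * 115 / 1000
= 12.2497 mGal

12.2497


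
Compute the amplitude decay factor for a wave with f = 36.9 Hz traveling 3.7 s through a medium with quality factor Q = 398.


pi*f*t/Q = pi*36.9*3.7/398 = 1.077693
A/A0 = exp(-1.077693) = 0.34038

0.34038


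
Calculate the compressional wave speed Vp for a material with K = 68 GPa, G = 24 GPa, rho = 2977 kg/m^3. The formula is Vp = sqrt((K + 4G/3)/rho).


First compute the effective modulus:
K + 4G/3 = 68e9 + 4*24e9/3 = 100000000000.0 Pa
Then divide by density:
100000000000.0 / 2977 = 33590863.2852 Pa/(kg/m^3)
Take the square root:
Vp = sqrt(33590863.2852) = 5795.76 m/s

5795.76


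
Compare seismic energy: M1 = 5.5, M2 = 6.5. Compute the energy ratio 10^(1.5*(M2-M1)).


M2 - M1 = 6.5 - 5.5 = 1.0
1.5 * 1.0 = 1.5
ratio = 10^1.5 = 31.62

31.62


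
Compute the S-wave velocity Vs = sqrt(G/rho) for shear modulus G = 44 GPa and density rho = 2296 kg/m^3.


Convert G to Pa: G = 44e9 Pa
Compute G/rho = 44e9 / 2296 = 19163763.0662
Vs = sqrt(19163763.0662) = 4377.64 m/s

4377.64


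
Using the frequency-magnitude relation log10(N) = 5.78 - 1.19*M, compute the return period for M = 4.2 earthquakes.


log10(N) = 5.78 - 1.19*4.2 = 0.782
N = 10^0.782 = 6.053409
T = 1/N = 1/6.053409 = 0.1652 years

0.1652


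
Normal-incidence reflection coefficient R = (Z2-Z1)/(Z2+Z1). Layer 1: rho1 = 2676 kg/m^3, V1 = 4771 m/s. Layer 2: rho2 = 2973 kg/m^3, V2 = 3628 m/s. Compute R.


Z1 = 2676 * 4771 = 12767196
Z2 = 2973 * 3628 = 10786044
R = (10786044 - 12767196) / (10786044 + 12767196) = -1981152 / 23553240 = -0.0841

-0.0841


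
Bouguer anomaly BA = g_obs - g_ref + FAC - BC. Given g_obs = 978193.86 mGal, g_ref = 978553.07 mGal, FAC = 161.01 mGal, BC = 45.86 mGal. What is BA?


BA = g_obs - g_ref + FAC - BC
= 978193.86 - 978553.07 + 161.01 - 45.86
= -244.06 mGal

-244.06


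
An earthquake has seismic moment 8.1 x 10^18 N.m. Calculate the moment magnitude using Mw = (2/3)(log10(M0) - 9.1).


log10(M0) = log10(8.1 x 10^18) = 18.9085
Mw = 2/3 * (18.9085 - 9.1)
= 2/3 * 9.8085
= 6.54

6.54


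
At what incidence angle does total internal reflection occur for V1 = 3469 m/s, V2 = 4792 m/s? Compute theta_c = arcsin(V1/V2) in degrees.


V1/V2 = 3469/4792 = 0.723915
theta_c = arcsin(0.723915) = 46.3787 degrees

46.3787


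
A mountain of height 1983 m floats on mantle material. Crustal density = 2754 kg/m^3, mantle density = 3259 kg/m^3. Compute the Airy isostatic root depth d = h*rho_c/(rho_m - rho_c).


rho_m - rho_c = 3259 - 2754 = 505
d = 1983 * 2754 / 505
= 5461182 / 505
= 10814.22 m

10814.22


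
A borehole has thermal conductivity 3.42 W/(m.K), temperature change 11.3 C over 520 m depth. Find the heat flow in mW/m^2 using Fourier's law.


q = k * dT / dz * 1000
= 3.42 * 11.3 / 520 * 1000
= 0.074319 * 1000
= 74.3192 mW/m^2

74.3192


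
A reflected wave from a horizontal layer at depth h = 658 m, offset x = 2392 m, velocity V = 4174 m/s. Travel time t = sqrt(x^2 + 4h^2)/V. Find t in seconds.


x^2 + 4h^2 = 2392^2 + 4*658^2 = 5721664 + 1731856 = 7453520
sqrt(7453520) = 2730.1136
t = 2730.1136 / 4174 = 0.6541 s

0.6541


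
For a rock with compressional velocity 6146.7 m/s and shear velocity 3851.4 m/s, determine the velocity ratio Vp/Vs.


Vp/Vs = 6146.7 / 3851.4
= 1.596

1.596


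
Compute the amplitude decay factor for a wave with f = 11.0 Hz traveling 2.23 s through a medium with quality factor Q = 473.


pi*f*t/Q = pi*11.0*2.23/473 = 0.162924
A/A0 = exp(-0.162924) = 0.849655

0.849655


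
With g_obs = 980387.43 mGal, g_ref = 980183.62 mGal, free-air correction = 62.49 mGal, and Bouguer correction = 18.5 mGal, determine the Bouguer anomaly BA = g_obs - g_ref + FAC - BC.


BA = g_obs - g_ref + FAC - BC
= 980387.43 - 980183.62 + 62.49 - 18.5
= 247.8 mGal

247.8


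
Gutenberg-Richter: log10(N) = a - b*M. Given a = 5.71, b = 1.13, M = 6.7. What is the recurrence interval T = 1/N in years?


log10(N) = 5.71 - 1.13*6.7 = -1.861
N = 10^-1.861 = 0.013772
T = 1/N = 1/0.013772 = 72.6106 years

72.6106


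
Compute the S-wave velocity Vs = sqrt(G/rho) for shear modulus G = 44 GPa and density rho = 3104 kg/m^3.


Convert G to Pa: G = 44e9 Pa
Compute G/rho = 44e9 / 3104 = 14175257.732
Vs = sqrt(14175257.732) = 3765.0 m/s

3765.0


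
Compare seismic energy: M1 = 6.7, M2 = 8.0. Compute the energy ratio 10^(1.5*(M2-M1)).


M2 - M1 = 8.0 - 6.7 = 1.3
1.5 * 1.3 = 1.95
ratio = 10^1.95 = 89.13

89.13


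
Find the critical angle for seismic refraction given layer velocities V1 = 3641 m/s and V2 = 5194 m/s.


V1/V2 = 3641/5194 = 0.701001
theta_c = arcsin(0.701001) = 44.5074 degrees

44.5074


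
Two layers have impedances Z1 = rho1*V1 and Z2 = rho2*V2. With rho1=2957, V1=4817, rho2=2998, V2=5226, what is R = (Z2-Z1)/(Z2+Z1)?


Z1 = 2957 * 4817 = 14243869
Z2 = 2998 * 5226 = 15667548
R = (15667548 - 14243869) / (15667548 + 14243869) = 1423679 / 29911417 = 0.0476

0.0476


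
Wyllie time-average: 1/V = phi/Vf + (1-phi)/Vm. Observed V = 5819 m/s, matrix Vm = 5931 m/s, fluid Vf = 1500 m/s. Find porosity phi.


1/V - 1/Vm = 1/5819 - 1/5931 = 3.25e-06
1/Vf - 1/Vm = 1/1500 - 1/5931 = 0.00049806
phi = 3.25e-06 / 0.00049806 = 0.0065

0.0065


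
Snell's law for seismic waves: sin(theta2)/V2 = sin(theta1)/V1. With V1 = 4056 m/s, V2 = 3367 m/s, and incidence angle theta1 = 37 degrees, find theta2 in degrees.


sin(theta1) = sin(37 deg) = 0.601815
sin(theta2) = V2/V1 * sin(theta1) = 3367/4056 * 0.601815 = 0.499584
theta2 = arcsin(0.499584) = 29.9725 degrees

29.9725


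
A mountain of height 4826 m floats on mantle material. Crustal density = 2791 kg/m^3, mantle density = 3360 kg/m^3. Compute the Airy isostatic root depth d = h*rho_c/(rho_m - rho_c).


rho_m - rho_c = 3360 - 2791 = 569
d = 4826 * 2791 / 569
= 13469366 / 569
= 23672.0 m

23672.0


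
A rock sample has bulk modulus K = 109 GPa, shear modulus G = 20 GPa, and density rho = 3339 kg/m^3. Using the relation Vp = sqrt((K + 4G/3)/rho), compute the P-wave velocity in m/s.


First compute the effective modulus:
K + 4G/3 = 109e9 + 4*20e9/3 = 135666666666.67 Pa
Then divide by density:
135666666666.67 / 3339 = 40630927.4234 Pa/(kg/m^3)
Take the square root:
Vp = sqrt(40630927.4234) = 6374.24 m/s

6374.24


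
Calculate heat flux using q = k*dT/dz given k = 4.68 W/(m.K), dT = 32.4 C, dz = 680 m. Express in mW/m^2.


q = k * dT / dz * 1000
= 4.68 * 32.4 / 680 * 1000
= 0.222988 * 1000
= 222.9882 mW/m^2

222.9882


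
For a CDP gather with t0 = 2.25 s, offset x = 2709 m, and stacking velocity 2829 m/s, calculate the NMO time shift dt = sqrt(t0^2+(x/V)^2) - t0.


x/Vnmo = 2709/2829 = 0.957582
(x/Vnmo)^2 = 0.916964
t0^2 = 5.0625
sqrt(5.0625 + 0.916964) = 2.445294
dt = 2.445294 - 2.25 = 0.195294

0.195294


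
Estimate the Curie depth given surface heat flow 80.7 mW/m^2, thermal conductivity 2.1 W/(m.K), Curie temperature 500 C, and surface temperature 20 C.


T_Curie - T_surf = 500 - 20 = 480 C
Convert q to W/m^2: 80.7 mW/m^2 = 0.0807 W/m^2
d = 480 * 2.1 / 0.0807 = 12490.71 m

12490.71


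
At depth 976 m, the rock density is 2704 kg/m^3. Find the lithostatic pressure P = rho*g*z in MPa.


P = rho * g * z / 1e6
= 2704 * 9.81 * 976 / 1e6
= 25889610.24 / 1e6
= 25.8896 MPa

25.8896


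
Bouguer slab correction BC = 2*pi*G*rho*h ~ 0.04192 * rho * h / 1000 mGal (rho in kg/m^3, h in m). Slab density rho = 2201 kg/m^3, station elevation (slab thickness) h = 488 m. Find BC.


BC = 0.04192 * rho * h / 1000
= 0.04192 * 2201 * 488 / 1000
= 45.0258 mGal

45.0258


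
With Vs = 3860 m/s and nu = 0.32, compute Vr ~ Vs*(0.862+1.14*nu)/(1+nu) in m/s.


Numerator factor = 0.862 + 1.14*0.32 = 1.2268
Denominator = 1 + 0.32 = 1.32
Vr = 3860 * 1.2268 / 1.32 = 3587.46 m/s

3587.46


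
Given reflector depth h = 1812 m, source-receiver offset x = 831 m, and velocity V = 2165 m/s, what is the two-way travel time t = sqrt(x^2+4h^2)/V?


x^2 + 4h^2 = 831^2 + 4*1812^2 = 690561 + 13133376 = 13823937
sqrt(13823937) = 3718.0555
t = 3718.0555 / 2165 = 1.7173 s

1.7173


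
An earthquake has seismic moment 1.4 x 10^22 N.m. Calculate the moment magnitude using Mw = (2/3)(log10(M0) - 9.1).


log10(M0) = log10(1.4 x 10^22) = 22.1461
Mw = 2/3 * (22.1461 - 9.1)
= 2/3 * 13.0461
= 8.7

8.7


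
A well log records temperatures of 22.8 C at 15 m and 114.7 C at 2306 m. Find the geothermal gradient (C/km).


dT = 114.7 - 22.8 = 91.9 C
dz = 2306 - 15 = 2291 m
gradient = dT/dz * 1000 = 91.9/2291 * 1000 = 40.1135 C/km

40.1135


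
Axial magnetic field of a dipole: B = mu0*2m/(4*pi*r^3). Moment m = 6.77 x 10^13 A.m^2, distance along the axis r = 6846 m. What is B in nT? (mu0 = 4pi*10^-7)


m = 6.77 x 10^13 = 67700000000000 A.m^2
2m = 135400000000000 A.m^2
r^3 = 6846^3 = 320856383736
B = (4pi*10^-7) * 135400000000000 / (4*pi * 320856383736) * 1e9
= 170148658.118423 / 4032000232009.62 * 1e9
= 42199.5656 nT

42199.5656


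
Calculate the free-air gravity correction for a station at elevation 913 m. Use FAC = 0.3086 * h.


FAC = 0.3086 * h
= 0.3086 * 913
= 281.7518 mGal

281.7518


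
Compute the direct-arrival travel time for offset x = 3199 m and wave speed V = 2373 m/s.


t = x / V
= 3199 / 2373
= 1.3481 s

1.3481


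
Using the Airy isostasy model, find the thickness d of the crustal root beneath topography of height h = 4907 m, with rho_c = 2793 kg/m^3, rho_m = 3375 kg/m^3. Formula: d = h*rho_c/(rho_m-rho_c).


rho_m - rho_c = 3375 - 2793 = 582
d = 4907 * 2793 / 582
= 13705251 / 582
= 23548.54 m

23548.54


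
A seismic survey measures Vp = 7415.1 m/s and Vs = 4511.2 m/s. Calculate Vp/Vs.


Vp/Vs = 7415.1 / 4511.2
= 1.6437

1.6437


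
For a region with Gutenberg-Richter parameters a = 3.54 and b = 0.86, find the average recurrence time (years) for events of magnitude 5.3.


log10(N) = 3.54 - 0.86*5.3 = -1.018
N = 10^-1.018 = 0.09594
T = 1/N = 1/0.09594 = 10.4232 years

10.4232


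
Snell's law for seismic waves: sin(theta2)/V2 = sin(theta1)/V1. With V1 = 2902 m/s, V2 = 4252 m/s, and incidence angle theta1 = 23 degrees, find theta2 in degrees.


sin(theta1) = sin(23 deg) = 0.390731
sin(theta2) = V2/V1 * sin(theta1) = 4252/2902 * 0.390731 = 0.572498
theta2 = arcsin(0.572498) = 34.9246 degrees

34.9246


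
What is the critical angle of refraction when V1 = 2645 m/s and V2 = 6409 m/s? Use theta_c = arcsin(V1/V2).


V1/V2 = 2645/6409 = 0.412701
theta_c = arcsin(0.412701) = 24.3746 degrees

24.3746


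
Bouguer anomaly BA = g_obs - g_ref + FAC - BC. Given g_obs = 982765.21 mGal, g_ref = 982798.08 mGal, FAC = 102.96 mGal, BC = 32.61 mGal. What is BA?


BA = g_obs - g_ref + FAC - BC
= 982765.21 - 982798.08 + 102.96 - 32.61
= 37.48 mGal

37.48


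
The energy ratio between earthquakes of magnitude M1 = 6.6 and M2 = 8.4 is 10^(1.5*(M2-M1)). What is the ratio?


M2 - M1 = 8.4 - 6.6 = 1.8
1.5 * 1.8 = 2.7
ratio = 10^2.7 = 501.19

501.19


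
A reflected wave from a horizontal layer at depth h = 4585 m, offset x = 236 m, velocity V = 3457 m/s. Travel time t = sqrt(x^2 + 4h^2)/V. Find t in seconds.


x^2 + 4h^2 = 236^2 + 4*4585^2 = 55696 + 84088900 = 84144596
sqrt(84144596) = 9173.0364
t = 9173.0364 / 3457 = 2.6535 s

2.6535


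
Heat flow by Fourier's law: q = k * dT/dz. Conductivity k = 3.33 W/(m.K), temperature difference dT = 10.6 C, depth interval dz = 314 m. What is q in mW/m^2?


q = k * dT / dz * 1000
= 3.33 * 10.6 / 314 * 1000
= 0.112414 * 1000
= 112.414 mW/m^2

112.414


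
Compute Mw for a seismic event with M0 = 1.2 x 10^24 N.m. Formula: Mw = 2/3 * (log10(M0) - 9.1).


log10(M0) = log10(1.2 x 10^24) = 24.0792
Mw = 2/3 * (24.0792 - 9.1)
= 2/3 * 14.9792
= 9.99

9.99


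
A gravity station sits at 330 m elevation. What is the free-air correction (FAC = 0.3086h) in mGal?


FAC = 0.3086 * h
= 0.3086 * 330
= 101.838 mGal

101.838


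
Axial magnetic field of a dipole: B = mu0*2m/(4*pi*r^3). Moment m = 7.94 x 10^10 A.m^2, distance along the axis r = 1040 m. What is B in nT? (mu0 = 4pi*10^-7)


m = 7.94 x 10^10 = 79400000000 A.m^2
2m = 158800000000 A.m^2
r^3 = 1040^3 = 1124864000
B = (4pi*10^-7) * 158800000000 / (4*pi * 1124864000) * 1e9
= 199553.965356 / 14135457914.75 * 1e9
= 14117.2622 nT

14117.2622


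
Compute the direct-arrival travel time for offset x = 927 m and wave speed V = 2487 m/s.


t = x / V
= 927 / 2487
= 0.3727 s

0.3727


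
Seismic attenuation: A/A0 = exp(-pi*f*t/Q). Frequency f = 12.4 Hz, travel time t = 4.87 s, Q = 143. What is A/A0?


pi*f*t/Q = pi*12.4*4.87/143 = 1.326675
A/A0 = exp(-1.326675) = 0.265358

0.265358


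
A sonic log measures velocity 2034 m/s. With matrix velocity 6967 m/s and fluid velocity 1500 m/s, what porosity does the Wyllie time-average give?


1/V - 1/Vm = 1/2034 - 1/6967 = 0.00034811
1/Vf - 1/Vm = 1/1500 - 1/6967 = 0.00052313
phi = 0.00034811 / 0.00052313 = 0.6654

0.6654


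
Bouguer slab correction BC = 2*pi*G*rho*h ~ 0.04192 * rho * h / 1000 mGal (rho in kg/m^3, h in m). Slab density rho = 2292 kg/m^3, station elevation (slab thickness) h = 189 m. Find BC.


BC = 0.04192 * rho * h / 1000
= 0.04192 * 2292 * 189 / 1000
= 18.1592 mGal

18.1592


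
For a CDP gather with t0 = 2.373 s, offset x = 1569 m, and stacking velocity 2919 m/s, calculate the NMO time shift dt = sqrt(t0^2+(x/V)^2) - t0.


x/Vnmo = 1569/2919 = 0.537513
(x/Vnmo)^2 = 0.28892
t0^2 = 5.631129
sqrt(5.631129 + 0.28892) = 2.433115
dt = 2.433115 - 2.373 = 0.060115

0.060115


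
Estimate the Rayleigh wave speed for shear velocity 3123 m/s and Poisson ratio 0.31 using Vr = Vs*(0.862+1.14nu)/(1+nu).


Numerator factor = 0.862 + 1.14*0.31 = 1.2154
Denominator = 1 + 0.31 = 1.31
Vr = 3123 * 1.2154 / 1.31 = 2897.48 m/s

2897.48


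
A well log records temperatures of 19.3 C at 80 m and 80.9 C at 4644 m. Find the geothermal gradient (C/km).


dT = 80.9 - 19.3 = 61.6 C
dz = 4644 - 80 = 4564 m
gradient = dT/dz * 1000 = 61.6/4564 * 1000 = 13.4969 C/km

13.4969


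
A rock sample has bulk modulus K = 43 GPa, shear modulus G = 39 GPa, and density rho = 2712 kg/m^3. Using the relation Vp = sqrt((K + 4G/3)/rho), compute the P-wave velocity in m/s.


First compute the effective modulus:
K + 4G/3 = 43e9 + 4*39e9/3 = 95000000000.0 Pa
Then divide by density:
95000000000.0 / 2712 = 35029498.5251 Pa/(kg/m^3)
Take the square root:
Vp = sqrt(35029498.5251) = 5918.57 m/s

5918.57


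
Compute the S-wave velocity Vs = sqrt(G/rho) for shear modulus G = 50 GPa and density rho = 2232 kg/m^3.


Convert G to Pa: G = 50e9 Pa
Compute G/rho = 50e9 / 2232 = 22401433.6918
Vs = sqrt(22401433.6918) = 4733.02 m/s

4733.02


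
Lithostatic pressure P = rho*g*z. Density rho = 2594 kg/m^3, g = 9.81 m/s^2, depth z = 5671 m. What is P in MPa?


P = rho * g * z / 1e6
= 2594 * 9.81 * 5671 / 1e6
= 144310730.94 / 1e6
= 144.3107 MPa

144.3107


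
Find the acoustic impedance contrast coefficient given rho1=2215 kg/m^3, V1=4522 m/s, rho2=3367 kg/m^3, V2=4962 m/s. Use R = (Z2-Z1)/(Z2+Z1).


Z1 = 2215 * 4522 = 10016230
Z2 = 3367 * 4962 = 16707054
R = (16707054 - 10016230) / (16707054 + 10016230) = 6690824 / 26723284 = 0.2504

0.2504


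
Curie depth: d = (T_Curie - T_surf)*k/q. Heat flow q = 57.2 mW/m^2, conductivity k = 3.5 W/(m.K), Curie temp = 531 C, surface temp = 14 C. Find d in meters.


T_Curie - T_surf = 531 - 14 = 517 C
Convert q to W/m^2: 57.2 mW/m^2 = 0.0572 W/m^2
d = 517 * 3.5 / 0.0572 = 31634.62 m

31634.62


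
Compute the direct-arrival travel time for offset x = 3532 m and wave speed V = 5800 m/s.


t = x / V
= 3532 / 5800
= 0.609 s

0.609


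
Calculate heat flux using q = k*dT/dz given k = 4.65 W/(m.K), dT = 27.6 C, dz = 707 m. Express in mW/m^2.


q = k * dT / dz * 1000
= 4.65 * 27.6 / 707 * 1000
= 0.181528 * 1000
= 181.5276 mW/m^2

181.5276


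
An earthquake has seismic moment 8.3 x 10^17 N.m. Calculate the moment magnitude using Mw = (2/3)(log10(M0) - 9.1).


log10(M0) = log10(8.3 x 10^17) = 17.9191
Mw = 2/3 * (17.9191 - 9.1)
= 2/3 * 8.8191
= 5.88

5.88


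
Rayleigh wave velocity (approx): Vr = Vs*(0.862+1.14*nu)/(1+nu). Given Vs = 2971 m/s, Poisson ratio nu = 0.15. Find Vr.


Numerator factor = 0.862 + 1.14*0.15 = 1.033
Denominator = 1 + 0.15 = 1.15
Vr = 2971 * 1.033 / 1.15 = 2668.73 m/s

2668.73


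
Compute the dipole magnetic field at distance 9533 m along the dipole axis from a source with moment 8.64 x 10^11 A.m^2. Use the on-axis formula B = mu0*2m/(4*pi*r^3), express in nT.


m = 8.64 x 10^11 = 864000000000 A.m^2
2m = 1728000000000 A.m^2
r^3 = 9533^3 = 866340822437
B = (4pi*10^-7) * 1728000000000 / (4*pi * 866340822437) * 1e9
= 2171468.842161 / 10886759853092.07 * 1e9
= 199.4596 nT

199.4596


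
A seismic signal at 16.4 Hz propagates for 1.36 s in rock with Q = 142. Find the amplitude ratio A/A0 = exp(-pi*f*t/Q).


pi*f*t/Q = pi*16.4*1.36/142 = 0.493451
A/A0 = exp(-0.493451) = 0.610516

0.610516


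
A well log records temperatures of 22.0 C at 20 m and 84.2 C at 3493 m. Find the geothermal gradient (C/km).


dT = 84.2 - 22.0 = 62.2 C
dz = 3493 - 20 = 3473 m
gradient = dT/dz * 1000 = 62.2/3473 * 1000 = 17.9096 C/km

17.9096


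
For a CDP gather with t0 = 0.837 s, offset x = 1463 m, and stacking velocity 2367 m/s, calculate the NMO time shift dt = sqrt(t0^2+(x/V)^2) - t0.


x/Vnmo = 1463/2367 = 0.618082
(x/Vnmo)^2 = 0.382025
t0^2 = 0.700569
sqrt(0.700569 + 0.382025) = 1.040478
dt = 1.040478 - 0.837 = 0.203478

0.203478


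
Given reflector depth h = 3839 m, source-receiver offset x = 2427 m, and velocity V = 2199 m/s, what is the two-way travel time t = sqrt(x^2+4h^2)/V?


x^2 + 4h^2 = 2427^2 + 4*3839^2 = 5890329 + 58951684 = 64842013
sqrt(64842013) = 8052.4538
t = 8052.4538 / 2199 = 3.6619 s

3.6619


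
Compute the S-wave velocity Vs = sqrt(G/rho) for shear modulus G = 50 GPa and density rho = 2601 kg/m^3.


Convert G to Pa: G = 50e9 Pa
Compute G/rho = 50e9 / 2601 = 19223375.6248
Vs = sqrt(19223375.6248) = 4384.45 m/s

4384.45


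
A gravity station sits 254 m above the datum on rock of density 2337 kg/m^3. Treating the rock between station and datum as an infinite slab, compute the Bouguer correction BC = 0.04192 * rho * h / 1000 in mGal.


BC = 0.04192 * rho * h / 1000
= 0.04192 * 2337 * 254 / 1000
= 24.8836 mGal

24.8836


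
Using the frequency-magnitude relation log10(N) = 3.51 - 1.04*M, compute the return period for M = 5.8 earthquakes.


log10(N) = 3.51 - 1.04*5.8 = -2.522
N = 10^-2.522 = 0.003006
T = 1/N = 1/0.003006 = 332.6596 years

332.6596


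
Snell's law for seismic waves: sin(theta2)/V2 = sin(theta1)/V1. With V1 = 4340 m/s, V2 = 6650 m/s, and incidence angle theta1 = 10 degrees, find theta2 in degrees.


sin(theta1) = sin(10 deg) = 0.173648
sin(theta2) = V2/V1 * sin(theta1) = 6650/4340 * 0.173648 = 0.266074
theta2 = arcsin(0.266074) = 15.4308 degrees

15.4308


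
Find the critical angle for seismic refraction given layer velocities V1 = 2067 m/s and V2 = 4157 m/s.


V1/V2 = 2067/4157 = 0.497234
theta_c = arcsin(0.497234) = 29.8171 degrees

29.8171


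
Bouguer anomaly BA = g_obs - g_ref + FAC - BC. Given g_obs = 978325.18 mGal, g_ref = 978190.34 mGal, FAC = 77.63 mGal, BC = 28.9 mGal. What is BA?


BA = g_obs - g_ref + FAC - BC
= 978325.18 - 978190.34 + 77.63 - 28.9
= 183.57 mGal

183.57


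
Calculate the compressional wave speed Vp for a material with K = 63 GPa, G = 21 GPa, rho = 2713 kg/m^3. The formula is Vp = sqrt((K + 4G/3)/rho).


First compute the effective modulus:
K + 4G/3 = 63e9 + 4*21e9/3 = 91000000000.0 Pa
Then divide by density:
91000000000.0 / 2713 = 33542204.202 Pa/(kg/m^3)
Take the square root:
Vp = sqrt(33542204.202) = 5791.56 m/s

5791.56


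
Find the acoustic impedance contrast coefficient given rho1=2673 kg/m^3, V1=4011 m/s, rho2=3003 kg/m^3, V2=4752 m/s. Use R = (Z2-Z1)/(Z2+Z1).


Z1 = 2673 * 4011 = 10721403
Z2 = 3003 * 4752 = 14270256
R = (14270256 - 10721403) / (14270256 + 10721403) = 3548853 / 24991659 = 0.142

0.142


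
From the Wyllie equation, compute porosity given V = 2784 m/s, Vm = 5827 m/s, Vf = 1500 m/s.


1/V - 1/Vm = 1/2784 - 1/5827 = 0.00018758
1/Vf - 1/Vm = 1/1500 - 1/5827 = 0.00049505
phi = 0.00018758 / 0.00049505 = 0.3789

0.3789


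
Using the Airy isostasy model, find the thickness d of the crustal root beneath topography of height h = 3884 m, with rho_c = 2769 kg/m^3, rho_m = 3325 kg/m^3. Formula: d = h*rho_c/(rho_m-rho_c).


rho_m - rho_c = 3325 - 2769 = 556
d = 3884 * 2769 / 556
= 10754796 / 556
= 19343.16 m

19343.16


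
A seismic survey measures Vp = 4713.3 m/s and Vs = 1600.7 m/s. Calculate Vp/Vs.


Vp/Vs = 4713.3 / 1600.7
= 2.9445

2.9445


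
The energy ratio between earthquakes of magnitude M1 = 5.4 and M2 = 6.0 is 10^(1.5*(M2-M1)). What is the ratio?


M2 - M1 = 6.0 - 5.4 = 0.6
1.5 * 0.6 = 0.9
ratio = 10^0.9 = 7.94

7.94


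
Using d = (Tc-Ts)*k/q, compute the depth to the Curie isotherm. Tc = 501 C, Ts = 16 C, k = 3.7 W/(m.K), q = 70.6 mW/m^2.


T_Curie - T_surf = 501 - 16 = 485 C
Convert q to W/m^2: 70.6 mW/m^2 = 0.0706 W/m^2
d = 485 * 3.7 / 0.0706 = 25417.85 m

25417.85


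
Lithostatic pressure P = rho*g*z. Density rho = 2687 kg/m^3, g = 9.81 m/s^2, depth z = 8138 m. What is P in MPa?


P = rho * g * z / 1e6
= 2687 * 9.81 * 8138 / 1e6
= 214513366.86 / 1e6
= 214.5134 MPa

214.5134


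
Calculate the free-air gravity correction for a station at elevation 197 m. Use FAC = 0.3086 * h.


FAC = 0.3086 * h
= 0.3086 * 197
= 60.7942 mGal

60.7942


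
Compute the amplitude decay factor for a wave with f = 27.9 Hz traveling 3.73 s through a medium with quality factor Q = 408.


pi*f*t/Q = pi*27.9*3.73/408 = 0.801314
A/A0 = exp(-0.801314) = 0.448739

0.448739


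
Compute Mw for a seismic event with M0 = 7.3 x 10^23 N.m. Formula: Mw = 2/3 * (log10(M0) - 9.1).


log10(M0) = log10(7.3 x 10^23) = 23.8633
Mw = 2/3 * (23.8633 - 9.1)
= 2/3 * 14.7633
= 9.84

9.84


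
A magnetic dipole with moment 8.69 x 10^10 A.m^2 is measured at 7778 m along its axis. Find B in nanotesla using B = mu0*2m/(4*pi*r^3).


m = 8.69 x 10^10 = 86900000000 A.m^2
2m = 173800000000 A.m^2
r^3 = 7778^3 = 470547874952
B = (4pi*10^-7) * 173800000000 / (4*pi * 470547874952) * 1e9
= 218403.521278 / 5913078988445.97 * 1e9
= 36.9357 nT

36.9357


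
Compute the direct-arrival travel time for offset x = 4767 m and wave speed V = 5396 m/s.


t = x / V
= 4767 / 5396
= 0.8834 s

0.8834


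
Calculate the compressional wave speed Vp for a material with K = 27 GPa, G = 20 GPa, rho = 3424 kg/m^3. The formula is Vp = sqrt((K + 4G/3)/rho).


First compute the effective modulus:
K + 4G/3 = 27e9 + 4*20e9/3 = 53666666666.67 Pa
Then divide by density:
53666666666.67 / 3424 = 15673676.0125 Pa/(kg/m^3)
Take the square root:
Vp = sqrt(15673676.0125) = 3959.0 m/s

3959.0


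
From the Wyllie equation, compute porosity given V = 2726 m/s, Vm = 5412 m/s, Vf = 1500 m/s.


1/V - 1/Vm = 1/2726 - 1/5412 = 0.00018206
1/Vf - 1/Vm = 1/1500 - 1/5412 = 0.00048189
phi = 0.00018206 / 0.00048189 = 0.3778

0.3778


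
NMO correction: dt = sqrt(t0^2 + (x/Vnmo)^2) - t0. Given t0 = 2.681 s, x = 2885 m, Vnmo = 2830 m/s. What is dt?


x/Vnmo = 2885/2830 = 1.019435
(x/Vnmo)^2 = 1.039247
t0^2 = 7.187761
sqrt(7.187761 + 1.039247) = 2.868276
dt = 2.868276 - 2.681 = 0.187276

0.187276


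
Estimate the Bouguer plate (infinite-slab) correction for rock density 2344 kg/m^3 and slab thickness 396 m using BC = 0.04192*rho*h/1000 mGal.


BC = 0.04192 * rho * h / 1000
= 0.04192 * 2344 * 396 / 1000
= 38.9112 mGal

38.9112


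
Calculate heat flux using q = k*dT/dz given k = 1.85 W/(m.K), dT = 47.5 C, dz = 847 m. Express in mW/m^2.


q = k * dT / dz * 1000
= 1.85 * 47.5 / 847 * 1000
= 0.103749 * 1000
= 103.7485 mW/m^2

103.7485


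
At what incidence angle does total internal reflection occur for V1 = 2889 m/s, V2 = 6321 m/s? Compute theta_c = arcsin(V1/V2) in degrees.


V1/V2 = 2889/6321 = 0.457048
theta_c = arcsin(0.457048) = 27.1968 degrees

27.1968


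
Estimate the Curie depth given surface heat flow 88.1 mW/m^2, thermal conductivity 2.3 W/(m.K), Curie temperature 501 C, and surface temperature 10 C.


T_Curie - T_surf = 501 - 10 = 491 C
Convert q to W/m^2: 88.1 mW/m^2 = 0.0881 W/m^2
d = 491 * 2.3 / 0.0881 = 12818.39 m

12818.39


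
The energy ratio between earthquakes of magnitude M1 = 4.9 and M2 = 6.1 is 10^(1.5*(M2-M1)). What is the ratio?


M2 - M1 = 6.1 - 4.9 = 1.2
1.5 * 1.2 = 1.8
ratio = 10^1.8 = 63.1

63.1


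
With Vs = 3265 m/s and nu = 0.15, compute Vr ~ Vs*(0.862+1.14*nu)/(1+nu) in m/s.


Numerator factor = 0.862 + 1.14*0.15 = 1.033
Denominator = 1 + 0.15 = 1.15
Vr = 3265 * 1.033 / 1.15 = 2932.82 m/s

2932.82


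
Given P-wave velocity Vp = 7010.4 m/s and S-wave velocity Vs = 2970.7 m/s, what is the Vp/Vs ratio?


Vp/Vs = 7010.4 / 2970.7
= 2.3598

2.3598


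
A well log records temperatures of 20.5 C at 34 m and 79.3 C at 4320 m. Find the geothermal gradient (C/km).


dT = 79.3 - 20.5 = 58.8 C
dz = 4320 - 34 = 4286 m
gradient = dT/dz * 1000 = 58.8/4286 * 1000 = 13.7191 C/km

13.7191


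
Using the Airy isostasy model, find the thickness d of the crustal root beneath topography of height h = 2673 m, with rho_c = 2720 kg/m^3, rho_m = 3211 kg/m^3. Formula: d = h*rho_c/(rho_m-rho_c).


rho_m - rho_c = 3211 - 2720 = 491
d = 2673 * 2720 / 491
= 7270560 / 491
= 14807.66 m

14807.66


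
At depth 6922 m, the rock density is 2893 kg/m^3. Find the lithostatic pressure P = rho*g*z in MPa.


P = rho * g * z / 1e6
= 2893 * 9.81 * 6922 / 1e6
= 196448644.26 / 1e6
= 196.4486 MPa

196.4486


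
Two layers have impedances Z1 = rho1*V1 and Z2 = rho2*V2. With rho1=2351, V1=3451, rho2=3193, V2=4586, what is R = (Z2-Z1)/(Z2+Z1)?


Z1 = 2351 * 3451 = 8113301
Z2 = 3193 * 4586 = 14643098
R = (14643098 - 8113301) / (14643098 + 8113301) = 6529797 / 22756399 = 0.2869

0.2869


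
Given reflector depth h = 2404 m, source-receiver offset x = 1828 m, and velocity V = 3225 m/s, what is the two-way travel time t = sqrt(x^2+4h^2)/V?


x^2 + 4h^2 = 1828^2 + 4*2404^2 = 3341584 + 23116864 = 26458448
sqrt(26458448) = 5143.7776
t = 5143.7776 / 3225 = 1.595 s

1.595


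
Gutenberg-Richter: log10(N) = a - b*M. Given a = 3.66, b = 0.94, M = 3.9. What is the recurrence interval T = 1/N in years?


log10(N) = 3.66 - 0.94*3.9 = -0.006
N = 10^-0.006 = 0.986279
T = 1/N = 1/0.986279 = 1.0139 years

1.0139


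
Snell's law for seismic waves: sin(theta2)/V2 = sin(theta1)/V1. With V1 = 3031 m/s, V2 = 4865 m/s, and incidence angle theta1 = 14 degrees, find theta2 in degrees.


sin(theta1) = sin(14 deg) = 0.241922
sin(theta2) = V2/V1 * sin(theta1) = 4865/3031 * 0.241922 = 0.388304
theta2 = arcsin(0.388304) = 22.849 degrees

22.849


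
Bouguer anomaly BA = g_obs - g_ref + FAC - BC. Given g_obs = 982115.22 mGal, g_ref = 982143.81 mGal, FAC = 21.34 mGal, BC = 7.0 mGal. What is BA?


BA = g_obs - g_ref + FAC - BC
= 982115.22 - 982143.81 + 21.34 - 7.0
= -14.25 mGal

-14.25


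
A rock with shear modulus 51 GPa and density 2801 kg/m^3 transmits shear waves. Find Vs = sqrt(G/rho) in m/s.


Convert G to Pa: G = 51e9 Pa
Compute G/rho = 51e9 / 2801 = 18207782.9347
Vs = sqrt(18207782.9347) = 4267.06 m/s

4267.06


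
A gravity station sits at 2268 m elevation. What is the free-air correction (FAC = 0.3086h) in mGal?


FAC = 0.3086 * h
= 0.3086 * 2268
= 699.9048 mGal

699.9048


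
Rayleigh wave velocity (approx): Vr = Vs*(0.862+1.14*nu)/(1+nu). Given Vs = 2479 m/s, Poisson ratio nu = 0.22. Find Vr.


Numerator factor = 0.862 + 1.14*0.22 = 1.1128
Denominator = 1 + 0.22 = 1.22
Vr = 2479 * 1.1128 / 1.22 = 2261.17 m/s

2261.17


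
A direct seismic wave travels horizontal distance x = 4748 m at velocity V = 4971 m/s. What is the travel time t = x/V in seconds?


t = x / V
= 4748 / 4971
= 0.9551 s

0.9551


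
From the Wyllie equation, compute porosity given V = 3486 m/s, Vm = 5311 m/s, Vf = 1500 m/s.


1/V - 1/Vm = 1/3486 - 1/5311 = 9.857e-05
1/Vf - 1/Vm = 1/1500 - 1/5311 = 0.00047838
phi = 9.857e-05 / 0.00047838 = 0.2061

0.2061


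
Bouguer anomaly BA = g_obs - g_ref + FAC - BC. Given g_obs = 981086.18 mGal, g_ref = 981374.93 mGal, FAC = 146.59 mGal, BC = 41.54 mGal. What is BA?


BA = g_obs - g_ref + FAC - BC
= 981086.18 - 981374.93 + 146.59 - 41.54
= -183.7 mGal

-183.7


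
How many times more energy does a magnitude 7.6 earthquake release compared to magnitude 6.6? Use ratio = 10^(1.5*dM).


M2 - M1 = 7.6 - 6.6 = 1.0
1.5 * 1.0 = 1.5
ratio = 10^1.5 = 31.62

31.62


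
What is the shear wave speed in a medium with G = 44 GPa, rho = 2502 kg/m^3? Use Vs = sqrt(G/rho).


Convert G to Pa: G = 44e9 Pa
Compute G/rho = 44e9 / 2502 = 17585931.255
Vs = sqrt(17585931.255) = 4193.56 m/s

4193.56


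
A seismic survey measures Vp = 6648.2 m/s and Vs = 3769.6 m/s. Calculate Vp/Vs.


Vp/Vs = 6648.2 / 3769.6
= 1.7636

1.7636


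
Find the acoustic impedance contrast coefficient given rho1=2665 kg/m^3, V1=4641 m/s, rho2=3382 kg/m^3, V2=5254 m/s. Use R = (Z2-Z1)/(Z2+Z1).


Z1 = 2665 * 4641 = 12368265
Z2 = 3382 * 5254 = 17769028
R = (17769028 - 12368265) / (17769028 + 12368265) = 5400763 / 30137293 = 0.1792

0.1792


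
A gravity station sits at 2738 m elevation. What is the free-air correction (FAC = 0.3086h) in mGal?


FAC = 0.3086 * h
= 0.3086 * 2738
= 844.9468 mGal

844.9468


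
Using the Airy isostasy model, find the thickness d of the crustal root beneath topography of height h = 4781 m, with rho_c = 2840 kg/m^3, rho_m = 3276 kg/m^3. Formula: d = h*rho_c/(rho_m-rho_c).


rho_m - rho_c = 3276 - 2840 = 436
d = 4781 * 2840 / 436
= 13578040 / 436
= 31142.29 m

31142.29


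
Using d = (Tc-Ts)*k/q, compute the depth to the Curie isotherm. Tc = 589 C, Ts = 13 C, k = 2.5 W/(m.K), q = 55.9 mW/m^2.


T_Curie - T_surf = 589 - 13 = 576 C
Convert q to W/m^2: 55.9 mW/m^2 = 0.0559 W/m^2
d = 576 * 2.5 / 0.0559 = 25760.29 m

25760.29


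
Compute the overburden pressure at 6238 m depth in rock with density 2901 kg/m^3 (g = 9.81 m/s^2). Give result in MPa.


P = rho * g * z / 1e6
= 2901 * 9.81 * 6238 / 1e6
= 177526056.78 / 1e6
= 177.5261 MPa

177.5261
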